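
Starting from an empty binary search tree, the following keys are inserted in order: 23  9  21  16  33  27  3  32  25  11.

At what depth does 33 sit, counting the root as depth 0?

Resulting structure (node: left, right):
  23: L=9, R=33
  9: L=3, R=21
  21: L=16, R=–
  16: L=11, R=–
  33: L=27, R=–
  27: L=25, R=32
  3: L=–, R=–
  32: L=–, R=–
  25: L=–, R=–
  11: L=–, R=–

Path to 33: 23 → 33, which is 1 edge.

1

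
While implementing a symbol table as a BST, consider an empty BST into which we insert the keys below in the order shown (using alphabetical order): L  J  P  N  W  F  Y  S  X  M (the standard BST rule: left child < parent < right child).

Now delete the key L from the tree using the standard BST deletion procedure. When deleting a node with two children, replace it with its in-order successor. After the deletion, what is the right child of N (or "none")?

none

Resulting structure (node: left, right):
  L: L=J, R=P
  J: L=F, R=–
  P: L=N, R=W
  N: L=M, R=–
  W: L=S, R=Y
  F: L=–, R=–
  Y: L=X, R=–
  S: L=–, R=–
  X: L=–, R=–
  M: L=–, R=–

Delete L (two children — replace with in-order successor).
After deletion, N's right child: none.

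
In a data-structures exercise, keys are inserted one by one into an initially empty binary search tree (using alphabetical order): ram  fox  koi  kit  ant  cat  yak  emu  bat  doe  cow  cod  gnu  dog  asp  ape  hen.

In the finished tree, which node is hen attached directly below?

gnu

Insert ram: tree is empty, so ram becomes the root.
Insert fox: fox < ram → go left. Place as left child of ram.
Insert koi: koi < ram → go left; koi > fox → go right. Place as right child of fox.
Insert kit: kit < ram → go left; kit > fox → go right; kit < koi → go left. Place as left child of koi.
Insert ant: ant < ram → go left; ant < fox → go left. Place as left child of fox.
Insert cat: cat < ram → go left; cat < fox → go left; cat > ant → go right. Place as right child of ant.
Insert yak: yak > ram → go right. Place as right child of ram.
Insert emu: emu < ram → go left; emu < fox → go left; emu > ant → go right; emu > cat → go right. Place as right child of cat.
Insert bat: bat < ram → go left; bat < fox → go left; bat > ant → go right; bat < cat → go left. Place as left child of cat.
Insert doe: doe < ram → go left; doe < fox → go left; doe > ant → go right; doe > cat → go right; doe < emu → go left. Place as left child of emu.
Insert cow: cow < ram → go left; cow < fox → go left; cow > ant → go right; cow > cat → go right; cow < emu → go left; cow < doe → go left. Place as left child of doe.
Insert cod: cod < ram → go left; cod < fox → go left; cod > ant → go right; cod > cat → go right; cod < emu → go left; cod < doe → go left; cod < cow → go left. Place as left child of cow.
Insert gnu: gnu < ram → go left; gnu > fox → go right; gnu < koi → go left; gnu < kit → go left. Place as left child of kit.
Insert dog: dog < ram → go left; dog < fox → go left; dog > ant → go right; dog > cat → go right; dog < emu → go left; dog > doe → go right. Place as right child of doe.
Insert asp: asp < ram → go left; asp < fox → go left; asp > ant → go right; asp < cat → go left; asp < bat → go left. Place as left child of bat.
Insert ape: ape < ram → go left; ape < fox → go left; ape > ant → go right; ape < cat → go left; ape < bat → go left; ape < asp → go left. Place as left child of asp.
Insert hen: hen < ram → go left; hen > fox → go right; hen < koi → go left; hen < kit → go left; hen > gnu → go right. Place as right child of gnu.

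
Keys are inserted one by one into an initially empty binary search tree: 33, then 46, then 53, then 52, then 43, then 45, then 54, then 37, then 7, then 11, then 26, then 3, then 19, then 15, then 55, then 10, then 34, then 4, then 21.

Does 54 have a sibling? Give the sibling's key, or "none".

Insert 33: tree is empty, so 33 becomes the root.
Insert 46: 46 > 33 → go right. Place as right child of 33.
Insert 53: 53 > 33 → go right; 53 > 46 → go right. Place as right child of 46.
Insert 52: 52 > 33 → go right; 52 > 46 → go right; 52 < 53 → go left. Place as left child of 53.
Insert 43: 43 > 33 → go right; 43 < 46 → go left. Place as left child of 46.
Insert 45: 45 > 33 → go right; 45 < 46 → go left; 45 > 43 → go right. Place as right child of 43.
Insert 54: 54 > 33 → go right; 54 > 46 → go right; 54 > 53 → go right. Place as right child of 53.
Insert 37: 37 > 33 → go right; 37 < 46 → go left; 37 < 43 → go left. Place as left child of 43.
Insert 7: 7 < 33 → go left. Place as left child of 33.
Insert 11: 11 < 33 → go left; 11 > 7 → go right. Place as right child of 7.
Insert 26: 26 < 33 → go left; 26 > 7 → go right; 26 > 11 → go right. Place as right child of 11.
Insert 3: 3 < 33 → go left; 3 < 7 → go left. Place as left child of 7.
Insert 19: 19 < 33 → go left; 19 > 7 → go right; 19 > 11 → go right; 19 < 26 → go left. Place as left child of 26.
Insert 15: 15 < 33 → go left; 15 > 7 → go right; 15 > 11 → go right; 15 < 26 → go left; 15 < 19 → go left. Place as left child of 19.
Insert 55: 55 > 33 → go right; 55 > 46 → go right; 55 > 53 → go right; 55 > 54 → go right. Place as right child of 54.
Insert 10: 10 < 33 → go left; 10 > 7 → go right; 10 < 11 → go left. Place as left child of 11.
Insert 34: 34 > 33 → go right; 34 < 46 → go left; 34 < 43 → go left; 34 < 37 → go left. Place as left child of 37.
Insert 4: 4 < 33 → go left; 4 < 7 → go left; 4 > 3 → go right. Place as right child of 3.
Insert 21: 21 < 33 → go left; 21 > 7 → go right; 21 > 11 → go right; 21 < 26 → go left; 21 > 19 → go right. Place as right child of 19.

54's parent is 53; the other child of 53 is 52.

52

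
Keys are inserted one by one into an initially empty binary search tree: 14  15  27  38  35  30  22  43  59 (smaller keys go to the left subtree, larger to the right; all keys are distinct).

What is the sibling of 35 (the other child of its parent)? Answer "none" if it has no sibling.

14: root
15: right child of 14 (depth 1)
27: right child of 15 (depth 2)
38: right child of 27 (depth 3)
35: left child of 38 (depth 4)
30: left child of 35 (depth 5)
22: left child of 27 (depth 3)
43: right child of 38 (depth 4)
59: right child of 43 (depth 5)

35's parent is 38; the other child of 38 is 43.

43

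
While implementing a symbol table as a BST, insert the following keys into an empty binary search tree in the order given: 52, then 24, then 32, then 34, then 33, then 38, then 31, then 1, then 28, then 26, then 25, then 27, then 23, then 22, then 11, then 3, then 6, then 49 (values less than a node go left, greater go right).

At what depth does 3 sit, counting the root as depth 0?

Insert 52: tree is empty, so 52 becomes the root.
Insert 24: 24 < 52 → go left. Place as left child of 52.
Insert 32: 32 < 52 → go left; 32 > 24 → go right. Place as right child of 24.
Insert 34: 34 < 52 → go left; 34 > 24 → go right; 34 > 32 → go right. Place as right child of 32.
Insert 33: 33 < 52 → go left; 33 > 24 → go right; 33 > 32 → go right; 33 < 34 → go left. Place as left child of 34.
Insert 38: 38 < 52 → go left; 38 > 24 → go right; 38 > 32 → go right; 38 > 34 → go right. Place as right child of 34.
Insert 31: 31 < 52 → go left; 31 > 24 → go right; 31 < 32 → go left. Place as left child of 32.
Insert 1: 1 < 52 → go left; 1 < 24 → go left. Place as left child of 24.
Insert 28: 28 < 52 → go left; 28 > 24 → go right; 28 < 32 → go left; 28 < 31 → go left. Place as left child of 31.
Insert 26: 26 < 52 → go left; 26 > 24 → go right; 26 < 32 → go left; 26 < 31 → go left; 26 < 28 → go left. Place as left child of 28.
Insert 25: 25 < 52 → go left; 25 > 24 → go right; 25 < 32 → go left; 25 < 31 → go left; 25 < 28 → go left; 25 < 26 → go left. Place as left child of 26.
Insert 27: 27 < 52 → go left; 27 > 24 → go right; 27 < 32 → go left; 27 < 31 → go left; 27 < 28 → go left; 27 > 26 → go right. Place as right child of 26.
Insert 23: 23 < 52 → go left; 23 < 24 → go left; 23 > 1 → go right. Place as right child of 1.
Insert 22: 22 < 52 → go left; 22 < 24 → go left; 22 > 1 → go right; 22 < 23 → go left. Place as left child of 23.
Insert 11: 11 < 52 → go left; 11 < 24 → go left; 11 > 1 → go right; 11 < 23 → go left; 11 < 22 → go left. Place as left child of 22.
Insert 3: 3 < 52 → go left; 3 < 24 → go left; 3 > 1 → go right; 3 < 23 → go left; 3 < 22 → go left; 3 < 11 → go left. Place as left child of 11.
Insert 6: 6 < 52 → go left; 6 < 24 → go left; 6 > 1 → go right; 6 < 23 → go left; 6 < 22 → go left; 6 < 11 → go left; 6 > 3 → go right. Place as right child of 3.
Insert 49: 49 < 52 → go left; 49 > 24 → go right; 49 > 32 → go right; 49 > 34 → go right; 49 > 38 → go right. Place as right child of 38.

Path to 3: 52 → 24 → 1 → 23 → 22 → 11 → 3, which is 6 edges.

6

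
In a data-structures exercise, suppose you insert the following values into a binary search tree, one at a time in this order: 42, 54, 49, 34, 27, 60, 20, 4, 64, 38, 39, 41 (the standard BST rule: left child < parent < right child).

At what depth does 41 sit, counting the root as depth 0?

4

42: root
54: right child of 42 (depth 1)
49: left child of 54 (depth 2)
34: left child of 42 (depth 1)
27: left child of 34 (depth 2)
60: right child of 54 (depth 2)
20: left child of 27 (depth 3)
4: left child of 20 (depth 4)
64: right child of 60 (depth 3)
38: right child of 34 (depth 2)
39: right child of 38 (depth 3)
41: right child of 39 (depth 4)

Path to 41: 42 → 34 → 38 → 39 → 41, which is 4 edges.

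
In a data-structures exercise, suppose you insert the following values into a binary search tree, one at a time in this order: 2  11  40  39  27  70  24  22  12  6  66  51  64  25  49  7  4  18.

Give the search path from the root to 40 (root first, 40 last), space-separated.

Insert 2: tree is empty, so 2 becomes the root.
Insert 11: 11 > 2 → go right. Place as right child of 2.
Insert 40: 40 > 2 → go right; 40 > 11 → go right. Place as right child of 11.
Insert 39: 39 > 2 → go right; 39 > 11 → go right; 39 < 40 → go left. Place as left child of 40.
Insert 27: 27 > 2 → go right; 27 > 11 → go right; 27 < 40 → go left; 27 < 39 → go left. Place as left child of 39.
Insert 70: 70 > 2 → go right; 70 > 11 → go right; 70 > 40 → go right. Place as right child of 40.
Insert 24: 24 > 2 → go right; 24 > 11 → go right; 24 < 40 → go left; 24 < 39 → go left; 24 < 27 → go left. Place as left child of 27.
Insert 22: 22 > 2 → go right; 22 > 11 → go right; 22 < 40 → go left; 22 < 39 → go left; 22 < 27 → go left; 22 < 24 → go left. Place as left child of 24.
Insert 12: 12 > 2 → go right; 12 > 11 → go right; 12 < 40 → go left; 12 < 39 → go left; 12 < 27 → go left; 12 < 24 → go left; 12 < 22 → go left. Place as left child of 22.
Insert 6: 6 > 2 → go right; 6 < 11 → go left. Place as left child of 11.
Insert 66: 66 > 2 → go right; 66 > 11 → go right; 66 > 40 → go right; 66 < 70 → go left. Place as left child of 70.
Insert 51: 51 > 2 → go right; 51 > 11 → go right; 51 > 40 → go right; 51 < 70 → go left; 51 < 66 → go left. Place as left child of 66.
Insert 64: 64 > 2 → go right; 64 > 11 → go right; 64 > 40 → go right; 64 < 70 → go left; 64 < 66 → go left; 64 > 51 → go right. Place as right child of 51.
Insert 25: 25 > 2 → go right; 25 > 11 → go right; 25 < 40 → go left; 25 < 39 → go left; 25 < 27 → go left; 25 > 24 → go right. Place as right child of 24.
Insert 49: 49 > 2 → go right; 49 > 11 → go right; 49 > 40 → go right; 49 < 70 → go left; 49 < 66 → go left; 49 < 51 → go left. Place as left child of 51.
Insert 7: 7 > 2 → go right; 7 < 11 → go left; 7 > 6 → go right. Place as right child of 6.
Insert 4: 4 > 2 → go right; 4 < 11 → go left; 4 < 6 → go left. Place as left child of 6.
Insert 18: 18 > 2 → go right; 18 > 11 → go right; 18 < 40 → go left; 18 < 39 → go left; 18 < 27 → go left; 18 < 24 → go left; 18 < 22 → go left; 18 > 12 → go right. Place as right child of 12.

2 11 40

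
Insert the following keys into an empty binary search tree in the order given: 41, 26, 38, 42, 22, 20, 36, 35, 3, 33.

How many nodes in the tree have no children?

Insert 41: tree is empty, so 41 becomes the root.
Insert 26: 26 < 41 → go left. Place as left child of 41.
Insert 38: 38 < 41 → go left; 38 > 26 → go right. Place as right child of 26.
Insert 42: 42 > 41 → go right. Place as right child of 41.
Insert 22: 22 < 41 → go left; 22 < 26 → go left. Place as left child of 26.
Insert 20: 20 < 41 → go left; 20 < 26 → go left; 20 < 22 → go left. Place as left child of 22.
Insert 36: 36 < 41 → go left; 36 > 26 → go right; 36 < 38 → go left. Place as left child of 38.
Insert 35: 35 < 41 → go left; 35 > 26 → go right; 35 < 38 → go left; 35 < 36 → go left. Place as left child of 36.
Insert 3: 3 < 41 → go left; 3 < 26 → go left; 3 < 22 → go left; 3 < 20 → go left. Place as left child of 20.
Insert 33: 33 < 41 → go left; 33 > 26 → go right; 33 < 38 → go left; 33 < 36 → go left; 33 < 35 → go left. Place as left child of 35.

Leaves: 3, 33, 42 — 3 in total.

3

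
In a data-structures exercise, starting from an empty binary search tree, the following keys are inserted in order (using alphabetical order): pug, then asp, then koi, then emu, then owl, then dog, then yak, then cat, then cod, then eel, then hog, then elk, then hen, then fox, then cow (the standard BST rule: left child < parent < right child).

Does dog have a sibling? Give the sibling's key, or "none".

Insert pug: tree is empty, so pug becomes the root.
Insert asp: asp < pug → go left. Place as left child of pug.
Insert koi: koi < pug → go left; koi > asp → go right. Place as right child of asp.
Insert emu: emu < pug → go left; emu > asp → go right; emu < koi → go left. Place as left child of koi.
Insert owl: owl < pug → go left; owl > asp → go right; owl > koi → go right. Place as right child of koi.
Insert dog: dog < pug → go left; dog > asp → go right; dog < koi → go left; dog < emu → go left. Place as left child of emu.
Insert yak: yak > pug → go right. Place as right child of pug.
Insert cat: cat < pug → go left; cat > asp → go right; cat < koi → go left; cat < emu → go left; cat < dog → go left. Place as left child of dog.
Insert cod: cod < pug → go left; cod > asp → go right; cod < koi → go left; cod < emu → go left; cod < dog → go left; cod > cat → go right. Place as right child of cat.
Insert eel: eel < pug → go left; eel > asp → go right; eel < koi → go left; eel < emu → go left; eel > dog → go right. Place as right child of dog.
Insert hog: hog < pug → go left; hog > asp → go right; hog < koi → go left; hog > emu → go right. Place as right child of emu.
Insert elk: elk < pug → go left; elk > asp → go right; elk < koi → go left; elk < emu → go left; elk > dog → go right; elk > eel → go right. Place as right child of eel.
Insert hen: hen < pug → go left; hen > asp → go right; hen < koi → go left; hen > emu → go right; hen < hog → go left. Place as left child of hog.
Insert fox: fox < pug → go left; fox > asp → go right; fox < koi → go left; fox > emu → go right; fox < hog → go left; fox < hen → go left. Place as left child of hen.
Insert cow: cow < pug → go left; cow > asp → go right; cow < koi → go left; cow < emu → go left; cow < dog → go left; cow > cat → go right; cow > cod → go right. Place as right child of cod.

dog's parent is emu; the other child of emu is hog.

hog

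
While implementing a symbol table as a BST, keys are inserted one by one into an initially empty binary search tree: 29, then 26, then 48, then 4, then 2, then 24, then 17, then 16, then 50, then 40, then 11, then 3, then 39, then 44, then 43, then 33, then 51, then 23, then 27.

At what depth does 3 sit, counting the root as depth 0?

4

Resulting structure (node: left, right):
  29: L=26, R=48
  26: L=4, R=27
  48: L=40, R=50
  4: L=2, R=24
  2: L=–, R=3
  24: L=17, R=–
  17: L=16, R=23
  16: L=11, R=–
  50: L=–, R=51
  40: L=39, R=44
  11: L=–, R=–
  3: L=–, R=–
  39: L=33, R=–
  44: L=43, R=–
  43: L=–, R=–
  33: L=–, R=–
  51: L=–, R=–
  23: L=–, R=–
  27: L=–, R=–

Path to 3: 29 → 26 → 4 → 2 → 3, which is 4 edges.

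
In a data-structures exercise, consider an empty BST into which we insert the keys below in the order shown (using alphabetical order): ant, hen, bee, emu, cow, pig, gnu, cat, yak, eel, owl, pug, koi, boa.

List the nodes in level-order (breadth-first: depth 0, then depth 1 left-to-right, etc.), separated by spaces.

ant hen bee pig emu owl yak cow gnu koi pug cat eel boa

Insert ant: tree is empty, so ant becomes the root.
Insert hen: hen > ant → go right. Place as right child of ant.
Insert bee: bee > ant → go right; bee < hen → go left. Place as left child of hen.
Insert emu: emu > ant → go right; emu < hen → go left; emu > bee → go right. Place as right child of bee.
Insert cow: cow > ant → go right; cow < hen → go left; cow > bee → go right; cow < emu → go left. Place as left child of emu.
Insert pig: pig > ant → go right; pig > hen → go right. Place as right child of hen.
Insert gnu: gnu > ant → go right; gnu < hen → go left; gnu > bee → go right; gnu > emu → go right. Place as right child of emu.
Insert cat: cat > ant → go right; cat < hen → go left; cat > bee → go right; cat < emu → go left; cat < cow → go left. Place as left child of cow.
Insert yak: yak > ant → go right; yak > hen → go right; yak > pig → go right. Place as right child of pig.
Insert eel: eel > ant → go right; eel < hen → go left; eel > bee → go right; eel < emu → go left; eel > cow → go right. Place as right child of cow.
Insert owl: owl > ant → go right; owl > hen → go right; owl < pig → go left. Place as left child of pig.
Insert pug: pug > ant → go right; pug > hen → go right; pug > pig → go right; pug < yak → go left. Place as left child of yak.
Insert koi: koi > ant → go right; koi > hen → go right; koi < pig → go left; koi < owl → go left. Place as left child of owl.
Insert boa: boa > ant → go right; boa < hen → go left; boa > bee → go right; boa < emu → go left; boa < cow → go left; boa < cat → go left. Place as left child of cat.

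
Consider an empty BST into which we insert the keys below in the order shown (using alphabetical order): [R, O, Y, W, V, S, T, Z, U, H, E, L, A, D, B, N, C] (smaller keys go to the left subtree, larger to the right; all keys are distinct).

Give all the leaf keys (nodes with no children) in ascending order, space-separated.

C N U Z

Insert R: tree is empty, so R becomes the root.
Insert O: O < R → go left. Place as left child of R.
Insert Y: Y > R → go right. Place as right child of R.
Insert W: W > R → go right; W < Y → go left. Place as left child of Y.
Insert V: V > R → go right; V < Y → go left; V < W → go left. Place as left child of W.
Insert S: S > R → go right; S < Y → go left; S < W → go left; S < V → go left. Place as left child of V.
Insert T: T > R → go right; T < Y → go left; T < W → go left; T < V → go left; T > S → go right. Place as right child of S.
Insert Z: Z > R → go right; Z > Y → go right. Place as right child of Y.
Insert U: U > R → go right; U < Y → go left; U < W → go left; U < V → go left; U > S → go right; U > T → go right. Place as right child of T.
Insert H: H < R → go left; H < O → go left. Place as left child of O.
Insert E: E < R → go left; E < O → go left; E < H → go left. Place as left child of H.
Insert L: L < R → go left; L < O → go left; L > H → go right. Place as right child of H.
Insert A: A < R → go left; A < O → go left; A < H → go left; A < E → go left. Place as left child of E.
Insert D: D < R → go left; D < O → go left; D < H → go left; D < E → go left; D > A → go right. Place as right child of A.
Insert B: B < R → go left; B < O → go left; B < H → go left; B < E → go left; B > A → go right; B < D → go left. Place as left child of D.
Insert N: N < R → go left; N < O → go left; N > H → go right; N > L → go right. Place as right child of L.
Insert C: C < R → go left; C < O → go left; C < H → go left; C < E → go left; C > A → go right; C < D → go left; C > B → go right. Place as right child of B.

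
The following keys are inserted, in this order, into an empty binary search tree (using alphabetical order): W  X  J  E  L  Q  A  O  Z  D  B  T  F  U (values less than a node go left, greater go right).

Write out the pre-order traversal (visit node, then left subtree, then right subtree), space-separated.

W J E A D B F L Q O T U X Z

W: root
X: right child of W (depth 1)
J: left child of W (depth 1)
E: left child of J (depth 2)
L: right child of J (depth 2)
Q: right child of L (depth 3)
A: left child of E (depth 3)
O: left child of Q (depth 4)
Z: right child of X (depth 2)
D: right child of A (depth 4)
B: left child of D (depth 5)
T: right child of Q (depth 4)
F: right child of E (depth 3)
U: right child of T (depth 5)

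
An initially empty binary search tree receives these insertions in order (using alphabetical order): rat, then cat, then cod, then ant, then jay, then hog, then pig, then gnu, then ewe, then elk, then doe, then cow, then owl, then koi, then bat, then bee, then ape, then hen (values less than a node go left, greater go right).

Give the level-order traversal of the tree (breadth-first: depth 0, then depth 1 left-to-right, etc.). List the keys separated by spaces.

rat cat ant cod bat jay ape bee hog pig gnu owl ewe hen koi elk doe cow

rat: root
cat: left child of rat (depth 1)
cod: right child of cat (depth 2)
ant: left child of cat (depth 2)
jay: right child of cod (depth 3)
hog: left child of jay (depth 4)
pig: right child of jay (depth 4)
gnu: left child of hog (depth 5)
ewe: left child of gnu (depth 6)
elk: left child of ewe (depth 7)
doe: left child of elk (depth 8)
cow: left child of doe (depth 9)
owl: left child of pig (depth 5)
koi: left child of owl (depth 6)
bat: right child of ant (depth 3)
bee: right child of bat (depth 4)
ape: left child of bat (depth 4)
hen: right child of gnu (depth 6)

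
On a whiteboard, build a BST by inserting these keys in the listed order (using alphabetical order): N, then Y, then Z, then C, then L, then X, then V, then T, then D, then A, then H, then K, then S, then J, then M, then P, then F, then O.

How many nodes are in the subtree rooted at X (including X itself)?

6

N: root
Y: right child of N (depth 1)
Z: right child of Y (depth 2)
C: left child of N (depth 1)
L: right child of C (depth 2)
X: left child of Y (depth 2)
V: left child of X (depth 3)
T: left child of V (depth 4)
D: left child of L (depth 3)
A: left child of C (depth 2)
H: right child of D (depth 4)
K: right child of H (depth 5)
S: left child of T (depth 5)
J: left child of K (depth 6)
M: right child of L (depth 3)
P: left child of S (depth 6)
F: left child of H (depth 5)
O: left child of P (depth 7)

Subtree rooted at X contains: X, V, T, S, P, O — 6 nodes.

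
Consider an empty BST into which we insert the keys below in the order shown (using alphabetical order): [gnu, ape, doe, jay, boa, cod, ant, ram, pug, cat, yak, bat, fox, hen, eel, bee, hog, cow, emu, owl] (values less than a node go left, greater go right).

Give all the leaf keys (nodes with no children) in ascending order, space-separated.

ant bee cat cow emu hog owl yak

gnu: root
ape: left child of gnu (depth 1)
doe: right child of ape (depth 2)
jay: right child of gnu (depth 1)
boa: left child of doe (depth 3)
cod: right child of boa (depth 4)
ant: left child of ape (depth 2)
ram: right child of jay (depth 2)
pug: left child of ram (depth 3)
cat: left child of cod (depth 5)
yak: right child of ram (depth 3)
bat: left child of boa (depth 4)
fox: right child of doe (depth 3)
hen: left child of jay (depth 2)
eel: left child of fox (depth 4)
bee: right child of bat (depth 5)
hog: right child of hen (depth 3)
cow: right child of cod (depth 5)
emu: right child of eel (depth 5)
owl: left child of pug (depth 4)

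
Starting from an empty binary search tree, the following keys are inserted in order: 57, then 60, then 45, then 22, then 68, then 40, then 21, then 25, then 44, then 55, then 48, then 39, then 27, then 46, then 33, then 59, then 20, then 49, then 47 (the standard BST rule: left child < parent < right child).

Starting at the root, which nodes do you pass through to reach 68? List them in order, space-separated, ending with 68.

57 60 68

57: root
60: right child of 57 (depth 1)
45: left child of 57 (depth 1)
22: left child of 45 (depth 2)
68: right child of 60 (depth 2)
40: right child of 22 (depth 3)
21: left child of 22 (depth 3)
25: left child of 40 (depth 4)
44: right child of 40 (depth 4)
55: right child of 45 (depth 2)
48: left child of 55 (depth 3)
39: right child of 25 (depth 5)
27: left child of 39 (depth 6)
46: left child of 48 (depth 4)
33: right child of 27 (depth 7)
59: left child of 60 (depth 2)
20: left child of 21 (depth 4)
49: right child of 48 (depth 4)
47: right child of 46 (depth 5)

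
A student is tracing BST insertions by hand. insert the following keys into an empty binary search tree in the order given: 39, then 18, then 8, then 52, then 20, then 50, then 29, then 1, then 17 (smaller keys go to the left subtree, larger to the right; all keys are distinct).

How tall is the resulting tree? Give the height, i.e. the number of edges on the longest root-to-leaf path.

39: root
18: left child of 39 (depth 1)
8: left child of 18 (depth 2)
52: right child of 39 (depth 1)
20: right child of 18 (depth 2)
50: left child of 52 (depth 2)
29: right child of 20 (depth 3)
1: left child of 8 (depth 3)
17: right child of 8 (depth 3)

The deepest node is 29 at depth 3.

3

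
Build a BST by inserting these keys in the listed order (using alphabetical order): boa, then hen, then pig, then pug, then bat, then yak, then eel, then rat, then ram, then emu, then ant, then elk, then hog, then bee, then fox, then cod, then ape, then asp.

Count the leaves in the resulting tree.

7

Insert boa: tree is empty, so boa becomes the root.
Insert hen: hen > boa → go right. Place as right child of boa.
Insert pig: pig > boa → go right; pig > hen → go right. Place as right child of hen.
Insert pug: pug > boa → go right; pug > hen → go right; pug > pig → go right. Place as right child of pig.
Insert bat: bat < boa → go left. Place as left child of boa.
Insert yak: yak > boa → go right; yak > hen → go right; yak > pig → go right; yak > pug → go right. Place as right child of pug.
Insert eel: eel > boa → go right; eel < hen → go left. Place as left child of hen.
Insert rat: rat > boa → go right; rat > hen → go right; rat > pig → go right; rat > pug → go right; rat < yak → go left. Place as left child of yak.
Insert ram: ram > boa → go right; ram > hen → go right; ram > pig → go right; ram > pug → go right; ram < yak → go left; ram < rat → go left. Place as left child of rat.
Insert emu: emu > boa → go right; emu < hen → go left; emu > eel → go right. Place as right child of eel.
Insert ant: ant < boa → go left; ant < bat → go left. Place as left child of bat.
Insert elk: elk > boa → go right; elk < hen → go left; elk > eel → go right; elk < emu → go left. Place as left child of emu.
Insert hog: hog > boa → go right; hog > hen → go right; hog < pig → go left. Place as left child of pig.
Insert bee: bee < boa → go left; bee > bat → go right. Place as right child of bat.
Insert fox: fox > boa → go right; fox < hen → go left; fox > eel → go right; fox > emu → go right. Place as right child of emu.
Insert cod: cod > boa → go right; cod < hen → go left; cod < eel → go left. Place as left child of eel.
Insert ape: ape < boa → go left; ape < bat → go left; ape > ant → go right. Place as right child of ant.
Insert asp: asp < boa → go left; asp < bat → go left; asp > ant → go right; asp > ape → go right. Place as right child of ape.

Leaves: asp, bee, cod, elk, fox, hog, ram — 7 in total.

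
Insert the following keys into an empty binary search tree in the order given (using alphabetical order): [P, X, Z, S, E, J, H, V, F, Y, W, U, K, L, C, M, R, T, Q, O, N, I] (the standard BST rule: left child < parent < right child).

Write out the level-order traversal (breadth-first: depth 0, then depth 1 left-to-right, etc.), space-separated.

Resulting structure (node: left, right):
  P: L=E, R=X
  X: L=S, R=Z
  Z: L=Y, R=–
  S: L=R, R=V
  E: L=C, R=J
  J: L=H, R=K
  H: L=F, R=I
  V: L=U, R=W
  F: L=–, R=–
  Y: L=–, R=–
  W: L=–, R=–
  U: L=T, R=–
  K: L=–, R=L
  L: L=–, R=M
  C: L=–, R=–
  M: L=–, R=O
  R: L=Q, R=–
  T: L=–, R=–
  Q: L=–, R=–
  O: L=N, R=–
  N: L=–, R=–
  I: L=–, R=–

P E X C J S Z H K R V Y F I L Q U W M T O N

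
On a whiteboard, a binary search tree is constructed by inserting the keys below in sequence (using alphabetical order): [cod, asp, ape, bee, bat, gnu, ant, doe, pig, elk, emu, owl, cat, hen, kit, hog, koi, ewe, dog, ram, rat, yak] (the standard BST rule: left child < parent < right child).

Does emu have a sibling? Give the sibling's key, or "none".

Insert cod: tree is empty, so cod becomes the root.
Insert asp: asp < cod → go left. Place as left child of cod.
Insert ape: ape < cod → go left; ape < asp → go left. Place as left child of asp.
Insert bee: bee < cod → go left; bee > asp → go right. Place as right child of asp.
Insert bat: bat < cod → go left; bat > asp → go right; bat < bee → go left. Place as left child of bee.
Insert gnu: gnu > cod → go right. Place as right child of cod.
Insert ant: ant < cod → go left; ant < asp → go left; ant < ape → go left. Place as left child of ape.
Insert doe: doe > cod → go right; doe < gnu → go left. Place as left child of gnu.
Insert pig: pig > cod → go right; pig > gnu → go right. Place as right child of gnu.
Insert elk: elk > cod → go right; elk < gnu → go left; elk > doe → go right. Place as right child of doe.
Insert emu: emu > cod → go right; emu < gnu → go left; emu > doe → go right; emu > elk → go right. Place as right child of elk.
Insert owl: owl > cod → go right; owl > gnu → go right; owl < pig → go left. Place as left child of pig.
Insert cat: cat < cod → go left; cat > asp → go right; cat > bee → go right. Place as right child of bee.
Insert hen: hen > cod → go right; hen > gnu → go right; hen < pig → go left; hen < owl → go left. Place as left child of owl.
Insert kit: kit > cod → go right; kit > gnu → go right; kit < pig → go left; kit < owl → go left; kit > hen → go right. Place as right child of hen.
Insert hog: hog > cod → go right; hog > gnu → go right; hog < pig → go left; hog < owl → go left; hog > hen → go right; hog < kit → go left. Place as left child of kit.
Insert koi: koi > cod → go right; koi > gnu → go right; koi < pig → go left; koi < owl → go left; koi > hen → go right; koi > kit → go right. Place as right child of kit.
Insert ewe: ewe > cod → go right; ewe < gnu → go left; ewe > doe → go right; ewe > elk → go right; ewe > emu → go right. Place as right child of emu.
Insert dog: dog > cod → go right; dog < gnu → go left; dog > doe → go right; dog < elk → go left. Place as left child of elk.
Insert ram: ram > cod → go right; ram > gnu → go right; ram > pig → go right. Place as right child of pig.
Insert rat: rat > cod → go right; rat > gnu → go right; rat > pig → go right; rat > ram → go right. Place as right child of ram.
Insert yak: yak > cod → go right; yak > gnu → go right; yak > pig → go right; yak > ram → go right; yak > rat → go right. Place as right child of rat.

emu's parent is elk; the other child of elk is dog.

dog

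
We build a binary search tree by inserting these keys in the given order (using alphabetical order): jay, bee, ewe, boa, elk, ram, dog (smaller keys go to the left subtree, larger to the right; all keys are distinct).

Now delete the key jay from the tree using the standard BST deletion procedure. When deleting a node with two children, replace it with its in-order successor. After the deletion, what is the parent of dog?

elk

Resulting structure (node: left, right):
  jay: L=bee, R=ram
  bee: L=–, R=ewe
  ewe: L=boa, R=–
  boa: L=–, R=elk
  elk: L=dog, R=–
  ram: L=–, R=–
  dog: L=–, R=–

Delete jay (two children — replace with in-order successor).
After deletion, dog's parent is elk.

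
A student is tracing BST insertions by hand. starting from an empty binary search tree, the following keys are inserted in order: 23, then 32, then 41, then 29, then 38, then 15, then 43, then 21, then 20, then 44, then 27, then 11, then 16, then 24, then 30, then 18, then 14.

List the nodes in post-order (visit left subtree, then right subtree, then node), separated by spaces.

14 11 18 16 20 21 15 24 27 30 29 38 44 43 41 32 23

Resulting structure (node: left, right):
  23: L=15, R=32
  32: L=29, R=41
  41: L=38, R=43
  29: L=27, R=30
  38: L=–, R=–
  15: L=11, R=21
  43: L=–, R=44
  21: L=20, R=–
  20: L=16, R=–
  44: L=–, R=–
  27: L=24, R=–
  11: L=–, R=14
  16: L=–, R=18
  24: L=–, R=–
  30: L=–, R=–
  18: L=–, R=–
  14: L=–, R=–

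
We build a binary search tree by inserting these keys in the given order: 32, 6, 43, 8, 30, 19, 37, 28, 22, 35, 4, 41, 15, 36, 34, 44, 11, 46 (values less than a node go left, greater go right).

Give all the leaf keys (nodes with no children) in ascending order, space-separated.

32: root
6: left child of 32 (depth 1)
43: right child of 32 (depth 1)
8: right child of 6 (depth 2)
30: right child of 8 (depth 3)
19: left child of 30 (depth 4)
37: left child of 43 (depth 2)
28: right child of 19 (depth 5)
22: left child of 28 (depth 6)
35: left child of 37 (depth 3)
4: left child of 6 (depth 2)
41: right child of 37 (depth 3)
15: left child of 19 (depth 5)
36: right child of 35 (depth 4)
34: left child of 35 (depth 4)
44: right child of 43 (depth 2)
11: left child of 15 (depth 6)
46: right child of 44 (depth 3)

4 11 22 34 36 41 46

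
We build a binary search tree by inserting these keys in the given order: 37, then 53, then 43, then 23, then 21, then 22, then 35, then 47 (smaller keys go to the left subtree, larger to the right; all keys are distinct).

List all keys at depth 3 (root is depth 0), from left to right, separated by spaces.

22 47

Resulting structure (node: left, right):
  37: L=23, R=53
  53: L=43, R=–
  43: L=–, R=47
  23: L=21, R=35
  21: L=–, R=22
  22: L=–, R=–
  35: L=–, R=–
  47: L=–, R=–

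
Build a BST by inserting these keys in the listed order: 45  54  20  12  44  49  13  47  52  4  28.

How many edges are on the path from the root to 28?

3

Resulting structure (node: left, right):
  45: L=20, R=54
  54: L=49, R=–
  20: L=12, R=44
  12: L=4, R=13
  44: L=28, R=–
  49: L=47, R=52
  13: L=–, R=–
  47: L=–, R=–
  52: L=–, R=–
  4: L=–, R=–
  28: L=–, R=–

Path to 28: 45 → 20 → 44 → 28, which is 3 edges.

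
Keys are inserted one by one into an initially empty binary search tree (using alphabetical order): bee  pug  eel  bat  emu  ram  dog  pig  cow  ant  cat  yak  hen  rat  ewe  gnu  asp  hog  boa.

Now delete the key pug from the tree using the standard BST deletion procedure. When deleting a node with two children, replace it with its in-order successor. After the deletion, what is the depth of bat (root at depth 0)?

bee: root
pug: right child of bee (depth 1)
eel: left child of pug (depth 2)
bat: left child of bee (depth 1)
emu: right child of eel (depth 3)
ram: right child of pug (depth 2)
dog: left child of eel (depth 3)
pig: right child of emu (depth 4)
cow: left child of dog (depth 4)
ant: left child of bat (depth 2)
cat: left child of cow (depth 5)
yak: right child of ram (depth 3)
hen: left child of pig (depth 5)
rat: left child of yak (depth 4)
ewe: left child of hen (depth 6)
gnu: right child of ewe (depth 7)
asp: right child of ant (depth 3)
hog: right child of hen (depth 6)
boa: left child of cat (depth 6)

Delete pug (two children — replace with in-order successor).
After deletion, path to bat: bee → bat.

1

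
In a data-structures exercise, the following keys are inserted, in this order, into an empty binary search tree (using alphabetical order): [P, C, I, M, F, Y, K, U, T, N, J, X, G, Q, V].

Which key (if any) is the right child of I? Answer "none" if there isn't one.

P: root
C: left child of P (depth 1)
I: right child of C (depth 2)
M: right child of I (depth 3)
F: left child of I (depth 3)
Y: right child of P (depth 1)
K: left child of M (depth 4)
U: left child of Y (depth 2)
T: left child of U (depth 3)
N: right child of M (depth 4)
J: left child of K (depth 5)
X: right child of U (depth 3)
G: right child of F (depth 4)
Q: left child of T (depth 4)
V: left child of X (depth 4)

M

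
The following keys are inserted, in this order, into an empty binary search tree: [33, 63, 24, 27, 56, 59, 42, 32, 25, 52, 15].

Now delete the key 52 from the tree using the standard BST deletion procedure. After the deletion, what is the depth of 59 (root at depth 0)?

Resulting structure (node: left, right):
  33: L=24, R=63
  63: L=56, R=–
  24: L=15, R=27
  27: L=25, R=32
  56: L=42, R=59
  59: L=–, R=–
  42: L=–, R=52
  32: L=–, R=–
  25: L=–, R=–
  52: L=–, R=–
  15: L=–, R=–

Delete 52 (at most one child — splice it out).
After deletion, path to 59: 33 → 63 → 56 → 59.

3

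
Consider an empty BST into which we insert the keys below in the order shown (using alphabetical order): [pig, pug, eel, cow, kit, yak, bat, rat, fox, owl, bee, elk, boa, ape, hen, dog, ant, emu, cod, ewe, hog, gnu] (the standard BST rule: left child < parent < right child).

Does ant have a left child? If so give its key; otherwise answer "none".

none

Insert pig: tree is empty, so pig becomes the root.
Insert pug: pug > pig → go right. Place as right child of pig.
Insert eel: eel < pig → go left. Place as left child of pig.
Insert cow: cow < pig → go left; cow < eel → go left. Place as left child of eel.
Insert kit: kit < pig → go left; kit > eel → go right. Place as right child of eel.
Insert yak: yak > pig → go right; yak > pug → go right. Place as right child of pug.
Insert bat: bat < pig → go left; bat < eel → go left; bat < cow → go left. Place as left child of cow.
Insert rat: rat > pig → go right; rat > pug → go right; rat < yak → go left. Place as left child of yak.
Insert fox: fox < pig → go left; fox > eel → go right; fox < kit → go left. Place as left child of kit.
Insert owl: owl < pig → go left; owl > eel → go right; owl > kit → go right. Place as right child of kit.
Insert bee: bee < pig → go left; bee < eel → go left; bee < cow → go left; bee > bat → go right. Place as right child of bat.
Insert elk: elk < pig → go left; elk > eel → go right; elk < kit → go left; elk < fox → go left. Place as left child of fox.
Insert boa: boa < pig → go left; boa < eel → go left; boa < cow → go left; boa > bat → go right; boa > bee → go right. Place as right child of bee.
Insert ape: ape < pig → go left; ape < eel → go left; ape < cow → go left; ape < bat → go left. Place as left child of bat.
Insert hen: hen < pig → go left; hen > eel → go right; hen < kit → go left; hen > fox → go right. Place as right child of fox.
Insert dog: dog < pig → go left; dog < eel → go left; dog > cow → go right. Place as right child of cow.
Insert ant: ant < pig → go left; ant < eel → go left; ant < cow → go left; ant < bat → go left; ant < ape → go left. Place as left child of ape.
Insert emu: emu < pig → go left; emu > eel → go right; emu < kit → go left; emu < fox → go left; emu > elk → go right. Place as right child of elk.
Insert cod: cod < pig → go left; cod < eel → go left; cod < cow → go left; cod > bat → go right; cod > bee → go right; cod > boa → go right. Place as right child of boa.
Insert ewe: ewe < pig → go left; ewe > eel → go right; ewe < kit → go left; ewe < fox → go left; ewe > elk → go right; ewe > emu → go right. Place as right child of emu.
Insert hog: hog < pig → go left; hog > eel → go right; hog < kit → go left; hog > fox → go right; hog > hen → go right. Place as right child of hen.
Insert gnu: gnu < pig → go left; gnu > eel → go right; gnu < kit → go left; gnu > fox → go right; gnu < hen → go left. Place as left child of hen.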